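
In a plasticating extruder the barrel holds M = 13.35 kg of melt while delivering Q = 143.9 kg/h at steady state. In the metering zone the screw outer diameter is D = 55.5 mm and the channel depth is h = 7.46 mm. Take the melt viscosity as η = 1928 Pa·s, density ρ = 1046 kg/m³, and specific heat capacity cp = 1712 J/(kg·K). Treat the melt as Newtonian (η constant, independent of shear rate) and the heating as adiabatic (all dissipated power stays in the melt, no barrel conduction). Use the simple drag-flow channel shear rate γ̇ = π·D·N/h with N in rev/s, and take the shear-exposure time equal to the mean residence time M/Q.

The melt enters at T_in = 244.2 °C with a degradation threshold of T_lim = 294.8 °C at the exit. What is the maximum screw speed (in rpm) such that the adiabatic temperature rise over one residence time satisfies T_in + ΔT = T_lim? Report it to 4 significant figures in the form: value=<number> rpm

Throughput in SI: Q_s = 143.9 kg/h ÷ 3600 s/h = 0.0399722 kg/s
t_res = M / Q_s = 13.35 / 0.0399722 = 333.982 s
D = 55.5 mm = 0.0555 m;  h = 7.46 mm = 0.00746 m
ΔT_a = T_lim − T_in = 294.8 °C − 244.2 °C = 50.6 K
γ̇_max² = ΔT_a·ρ·cp/(η·t_res) = 50.6·1046·1712/(1928·333.982) = 140.72 s⁻²
γ̇_max = sqrt(140.72) = 11.8625 s⁻¹
N_max = γ̇_max h / (πD) = 11.8625·0.00746/(π·0.0555) = 0.507544 rev/s → ×60 = 30.4527 rpm

value=30.45 rpm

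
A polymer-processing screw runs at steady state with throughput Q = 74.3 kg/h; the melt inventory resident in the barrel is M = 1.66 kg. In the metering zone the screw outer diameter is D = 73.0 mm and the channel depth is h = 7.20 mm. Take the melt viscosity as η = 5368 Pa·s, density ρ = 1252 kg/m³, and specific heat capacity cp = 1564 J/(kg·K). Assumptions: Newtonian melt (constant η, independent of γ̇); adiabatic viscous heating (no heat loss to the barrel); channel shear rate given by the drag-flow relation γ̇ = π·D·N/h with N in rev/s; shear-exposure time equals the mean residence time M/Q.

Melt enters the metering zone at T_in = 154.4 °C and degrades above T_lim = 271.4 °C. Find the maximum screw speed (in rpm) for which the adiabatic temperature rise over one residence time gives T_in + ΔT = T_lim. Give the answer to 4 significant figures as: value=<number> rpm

value=43.39 rpm

Q_s = Q / 3600 = 74.3 / 3600 = 0.0206389 kg/s
t_res = M / Q_s = 1.66 ÷ 0.0206389 = 80.4307 s
Convert to metres: D = 0.073 m, h = 0.0072 m
Allowable rise: ΔT_a = T_lim − T_in = 271.4 − 154.4 = 117 K
γ̇_max² = ΔT_a·ρ·cp / (η·t_res) = [117 × 1252 × 1564] / [5368 × 80.4307] = 530.631 s⁻²
γ̇_max = √530.631 = 23.0354 s⁻¹
N_max = γ̇_max h / (πD) = 23.0354·0.0072/(π·0.073) = 0.723196 rev/s → ×60 = 43.3918 rpm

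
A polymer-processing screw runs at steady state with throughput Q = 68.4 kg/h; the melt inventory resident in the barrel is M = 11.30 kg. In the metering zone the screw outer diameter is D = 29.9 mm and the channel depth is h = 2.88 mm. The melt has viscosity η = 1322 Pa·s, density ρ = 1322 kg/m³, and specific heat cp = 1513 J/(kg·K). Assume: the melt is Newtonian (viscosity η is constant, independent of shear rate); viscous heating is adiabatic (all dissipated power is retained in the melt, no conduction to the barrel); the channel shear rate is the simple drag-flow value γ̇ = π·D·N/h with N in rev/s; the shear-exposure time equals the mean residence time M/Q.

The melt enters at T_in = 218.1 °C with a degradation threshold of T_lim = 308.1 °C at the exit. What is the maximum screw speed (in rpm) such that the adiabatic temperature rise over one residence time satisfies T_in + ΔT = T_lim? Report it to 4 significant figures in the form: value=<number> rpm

value=27.84 rpm

Q_s = Q / 3600 = 68.4 / 3600 = 0.019 kg/s
Mean residence time: t_res = M/Q_s = 11.30 kg / 0.019 kg/s = 594.737 s
Convert to metres: D = 0.0299 m, h = 0.00288 m
ΔT_a = T_lim − T_in = 308.1 °C − 218.1 °C = 90 K
Invert ΔT = ηγ̇²t_res/(ρcp) for γ̇: γ̇_max² = ΔT_a ρ cp / (η t_res) = 90·1322·1513 / (1322·594.737) = 228.958 s⁻²
γ̇_max = sqrt(228.958) = 15.1314 s⁻¹
N_max = γ̇_max h / (πD) = 15.1314·0.00288/(π·0.0299) = 0.463927 rev/s → ×60 = 27.8356 rpm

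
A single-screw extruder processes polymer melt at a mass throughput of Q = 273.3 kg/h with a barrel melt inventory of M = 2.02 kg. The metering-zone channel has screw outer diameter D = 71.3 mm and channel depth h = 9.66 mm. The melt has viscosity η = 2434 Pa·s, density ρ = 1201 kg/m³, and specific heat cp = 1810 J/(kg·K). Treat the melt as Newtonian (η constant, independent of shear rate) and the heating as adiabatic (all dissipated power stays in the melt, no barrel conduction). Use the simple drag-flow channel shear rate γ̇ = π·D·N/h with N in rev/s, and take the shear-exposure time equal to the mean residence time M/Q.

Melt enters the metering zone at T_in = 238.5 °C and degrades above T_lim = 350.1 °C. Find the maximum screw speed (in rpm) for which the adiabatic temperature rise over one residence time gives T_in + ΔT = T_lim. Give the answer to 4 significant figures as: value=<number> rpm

Q_s = Q / 3600 = 273.3 / 3600 = 0.0759167 kg/s
t_res = M / Q_s = 2.02 / 0.0759167 = 26.6081 s
D = 71.3 mm = 0.0713 m;  h = 9.66 mm = 0.00966 m
Allowable rise: ΔT_a = T_lim − T_in = 350.1 − 238.5 = 111.6 K
γ̇_max² = ΔT_a·ρ·cp/(η·t_res) = 111.6·1201·1810/(2434·26.6081) = 3745.86 s⁻²
Take the square root: γ̇_max = √(3745.86) = 61.2034 s⁻¹
N_max = γ̇_max·h / (π·D) = 61.2034 · 0.00966 / (π · 0.0713) = 2.63945 rev/s = 158.367 rpm

value=158.4 rpm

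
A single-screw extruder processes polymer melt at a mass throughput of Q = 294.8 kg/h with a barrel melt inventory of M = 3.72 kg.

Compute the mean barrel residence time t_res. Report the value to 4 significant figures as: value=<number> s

Q_s = Q / 3600 = 294.8 / 3600 = 0.0818889 kg/s
Mean residence time: t_res = M/Q_s = 3.72 kg / 0.0818889 kg/s = 45.4274 s

value=45.43 s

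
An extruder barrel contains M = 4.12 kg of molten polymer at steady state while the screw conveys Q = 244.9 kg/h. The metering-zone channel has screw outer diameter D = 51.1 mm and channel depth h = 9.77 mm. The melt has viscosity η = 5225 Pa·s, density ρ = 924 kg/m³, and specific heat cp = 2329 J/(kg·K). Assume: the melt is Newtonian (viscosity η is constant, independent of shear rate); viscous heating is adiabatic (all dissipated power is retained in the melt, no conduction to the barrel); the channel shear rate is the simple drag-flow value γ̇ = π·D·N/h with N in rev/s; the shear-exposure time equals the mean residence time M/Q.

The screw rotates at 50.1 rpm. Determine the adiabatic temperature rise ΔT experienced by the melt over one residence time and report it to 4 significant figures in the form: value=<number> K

value=27.68 K

Q_s = Q / 3600 = 244.9 / 3600 = 0.0680278 kg/s
t_res = M / Q_s = 4.12 ÷ 0.0680278 = 60.5635 s
Geometry in metres: D = 51.1 mm → 0.0511 m, h = 9.77 mm → 0.00977 m; screw speed N = 50.1 rpm = 0.835 rev/s
γ̇ = π·D·N / h = π · 0.0511 · 0.835 / 0.00977 = 13.7203 s⁻¹
ΔT = η·γ̇²·t_res / (ρ·cp) = 5225 · (13.7203)² · 60.5635 / (924 · 2329) = 27.681 K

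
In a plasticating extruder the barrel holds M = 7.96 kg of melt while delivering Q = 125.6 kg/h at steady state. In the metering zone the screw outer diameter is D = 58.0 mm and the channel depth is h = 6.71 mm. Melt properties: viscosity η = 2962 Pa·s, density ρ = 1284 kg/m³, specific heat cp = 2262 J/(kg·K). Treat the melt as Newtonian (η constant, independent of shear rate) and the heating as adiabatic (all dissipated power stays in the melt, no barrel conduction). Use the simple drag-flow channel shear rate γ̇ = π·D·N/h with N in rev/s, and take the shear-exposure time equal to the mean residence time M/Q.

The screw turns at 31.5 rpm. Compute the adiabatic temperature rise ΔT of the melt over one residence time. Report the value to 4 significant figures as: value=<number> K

Convert throughput: Q = 125.6 kg/h = 125.6/3600 = 0.0348889 kg/s
t_res = M / Q_s = 7.96 ÷ 0.0348889 = 228.153 s
Convert to SI: D = 0.058 m, h = 0.00671 m, N = 31.5/60 = 0.525 rev/s
γ̇ = π D N / h = (π)(0.058)(0.525) / 0.00671 = 14.2566 s⁻¹
Adiabatic rise: ΔT = η γ̇² t_res / (ρ cp) = 2962·(14.2566)²·228.153 / (1284·2262) = 47.2915 K

value=47.29 K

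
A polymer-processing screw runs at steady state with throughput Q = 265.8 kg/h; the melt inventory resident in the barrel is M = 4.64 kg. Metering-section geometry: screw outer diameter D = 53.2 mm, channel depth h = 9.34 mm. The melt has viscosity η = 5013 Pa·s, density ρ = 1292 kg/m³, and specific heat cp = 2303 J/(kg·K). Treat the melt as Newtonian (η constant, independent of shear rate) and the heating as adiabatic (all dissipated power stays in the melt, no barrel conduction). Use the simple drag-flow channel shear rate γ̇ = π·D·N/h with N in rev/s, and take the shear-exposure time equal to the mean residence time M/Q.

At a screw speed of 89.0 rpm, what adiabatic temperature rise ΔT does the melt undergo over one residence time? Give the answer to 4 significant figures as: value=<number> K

value=74.60 K

Throughput in SI: Q_s = 265.8 kg/h ÷ 3600 s/h = 0.0738333 kg/s
t_res = M / Q_s = 4.64 / 0.0738333 = 62.8442 s
Convert to SI: D = 0.0532 m, h = 0.00934 m, N = 89.0/60 = 1.48333 rev/s
Shear rate: γ̇ = πDN/h = π·0.0532·1.48333/0.00934 = 26.5432 s⁻¹
ΔT = η·γ̇²·t_res / (ρ·cp) = 5013 · (26.5432)² · 62.8442 / (1292 · 2303) = 74.5957 K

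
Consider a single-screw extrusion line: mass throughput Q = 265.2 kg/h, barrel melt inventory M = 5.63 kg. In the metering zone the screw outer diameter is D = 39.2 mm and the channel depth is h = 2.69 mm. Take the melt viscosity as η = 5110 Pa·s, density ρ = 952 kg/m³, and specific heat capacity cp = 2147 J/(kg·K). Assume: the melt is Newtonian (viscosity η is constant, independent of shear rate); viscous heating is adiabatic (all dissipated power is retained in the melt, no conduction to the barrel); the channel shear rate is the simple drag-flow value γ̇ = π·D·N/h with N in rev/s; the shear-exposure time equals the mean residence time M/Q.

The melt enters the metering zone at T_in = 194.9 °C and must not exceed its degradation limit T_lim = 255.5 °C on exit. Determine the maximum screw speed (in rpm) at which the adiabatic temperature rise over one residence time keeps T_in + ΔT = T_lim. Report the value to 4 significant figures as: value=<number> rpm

Throughput in SI: Q_s = 265.2 kg/h ÷ 3600 s/h = 0.0736667 kg/s
t_res = M / Q_s = 5.63 / 0.0736667 = 76.4253 s
Convert to metres: D = 0.0392 m, h = 0.00269 m
ΔT_a = T_lim − T_in = 255.5 − 194.9 = 60.6 K
Invert ΔT = ηγ̇²t_res/(ρcp) for γ̇: γ̇_max² = ΔT_a ρ cp / (η t_res) = 60.6·952·2147 / (5110·76.4253) = 317.164 s⁻²
γ̇_max = √317.164 = 17.8091 s⁻¹
N_max = γ̇_max·h / (π·D) = 17.8091 · 0.00269 / (π · 0.0392) = 0.389008 rev/s = 23.3405 rpm

value=23.34 rpm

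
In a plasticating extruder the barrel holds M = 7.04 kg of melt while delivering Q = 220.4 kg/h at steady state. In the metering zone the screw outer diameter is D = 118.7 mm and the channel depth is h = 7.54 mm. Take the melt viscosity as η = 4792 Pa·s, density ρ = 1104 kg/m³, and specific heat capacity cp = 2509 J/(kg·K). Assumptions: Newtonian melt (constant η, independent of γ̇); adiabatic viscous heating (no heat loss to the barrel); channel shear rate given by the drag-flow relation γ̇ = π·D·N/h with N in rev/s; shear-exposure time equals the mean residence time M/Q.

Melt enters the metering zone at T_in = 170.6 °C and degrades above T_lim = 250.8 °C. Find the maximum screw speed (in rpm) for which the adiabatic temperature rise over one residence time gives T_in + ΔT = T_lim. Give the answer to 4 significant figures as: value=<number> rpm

value=24.36 rpm

Q_s = Q / 3600 = 220.4 / 3600 = 0.0612222 kg/s
Mean residence time: t_res = M/Q_s = 7.04 kg / 0.0612222 kg/s = 114.991 s
D = 118.7 mm = 0.1187 m;  h = 7.54 mm = 0.00754 m
ΔT_a = T_lim − T_in = 250.8 °C − 170.6 °C = 80.2 K
γ̇_max² = ΔT_a·ρ·cp/(η·t_res) = 80.2·1104·2509/(4792·114.991) = 403.147 s⁻²
γ̇_max = √403.147 = 20.0785 s⁻¹
N_max = γ̇_max h / (πD) = 20.0785·0.00754/(π·0.1187) = 0.405978 rev/s → ×60 = 24.3587 rpm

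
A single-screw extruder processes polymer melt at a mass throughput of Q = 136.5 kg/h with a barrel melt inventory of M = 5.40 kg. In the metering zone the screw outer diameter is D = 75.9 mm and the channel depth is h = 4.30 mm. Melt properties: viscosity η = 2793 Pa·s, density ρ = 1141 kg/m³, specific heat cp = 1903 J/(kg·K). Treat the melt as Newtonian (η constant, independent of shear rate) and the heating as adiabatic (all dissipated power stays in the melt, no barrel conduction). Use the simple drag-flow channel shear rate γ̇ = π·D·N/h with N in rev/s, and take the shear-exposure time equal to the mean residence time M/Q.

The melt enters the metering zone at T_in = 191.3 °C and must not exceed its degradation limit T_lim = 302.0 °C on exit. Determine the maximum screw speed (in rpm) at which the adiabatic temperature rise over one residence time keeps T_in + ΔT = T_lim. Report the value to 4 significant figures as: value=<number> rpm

value=26.60 rpm

Convert throughput: Q = 136.5 kg/h = 136.5/3600 = 0.0379167 kg/s
Mean residence time: t_res = M/Q_s = 5.40 kg / 0.0379167 kg/s = 142.418 s
D = 75.9 mm = 0.0759 m;  h = 4.30 mm = 0.0043 m
ΔT_a = T_lim − T_in = 302.0 − 191.3 = 110.7 K
γ̇_max² = ΔT_a·ρ·cp / (η·t_res) = [110.7 × 1141 × 1903] / [2793 × 142.418] = 604.279 s⁻²
Take the square root: γ̇_max = √(604.279) = 24.5821 s⁻¹
N_max = γ̇_max h / (πD) = 24.5821·0.0043/(π·0.0759) = 0.443298 rev/s → ×60 = 26.5979 rpm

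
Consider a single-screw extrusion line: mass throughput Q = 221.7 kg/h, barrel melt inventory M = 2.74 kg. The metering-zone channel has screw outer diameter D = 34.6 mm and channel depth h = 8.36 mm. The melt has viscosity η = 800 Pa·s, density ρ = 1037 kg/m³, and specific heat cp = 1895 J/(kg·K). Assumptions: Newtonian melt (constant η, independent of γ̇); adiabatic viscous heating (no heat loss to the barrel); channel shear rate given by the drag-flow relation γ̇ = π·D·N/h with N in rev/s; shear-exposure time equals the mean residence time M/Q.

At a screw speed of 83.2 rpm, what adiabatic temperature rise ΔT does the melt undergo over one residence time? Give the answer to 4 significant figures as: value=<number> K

Throughput in SI: Q_s = 221.7 kg/h ÷ 3600 s/h = 0.0615833 kg/s
t_res = M / Q_s = 2.74 / 0.0615833 = 44.4926 s
D = 34.6 mm = 0.0346 m;  h = 8.36 mm = 0.00836 m;  N = 83.2 rpm / 60 = 1.38667 rev/s
Shear rate: γ̇ = πDN/h = π·0.0346·1.38667/0.00836 = 18.0298 s⁻¹
Adiabatic rise: ΔT = η γ̇² t_res / (ρ cp) = 800·(18.0298)²·44.4926 / (1037·1895) = 5.88807 K

value=5.888 K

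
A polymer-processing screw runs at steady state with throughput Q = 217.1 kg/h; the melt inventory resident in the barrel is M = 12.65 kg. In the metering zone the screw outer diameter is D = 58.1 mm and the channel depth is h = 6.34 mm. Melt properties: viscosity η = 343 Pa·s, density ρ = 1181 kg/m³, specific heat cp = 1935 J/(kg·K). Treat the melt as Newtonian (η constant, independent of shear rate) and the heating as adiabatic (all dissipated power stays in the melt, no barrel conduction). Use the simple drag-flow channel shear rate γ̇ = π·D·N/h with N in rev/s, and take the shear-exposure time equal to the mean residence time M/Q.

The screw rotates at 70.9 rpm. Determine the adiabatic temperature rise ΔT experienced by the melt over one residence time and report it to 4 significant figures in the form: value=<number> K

Throughput in SI: Q_s = 217.1 kg/h ÷ 3600 s/h = 0.0603056 kg/s
t_res = M / Q_s = 12.65 / 0.0603056 = 209.765 s
D = 58.1 mm = 0.0581 m;  h = 6.34 mm = 0.00634 m;  N = 70.9 rpm / 60 = 1.18167 rev/s
Shear rate: γ̇ = πDN/h = π·0.0581·1.18167/0.00634 = 34.0198 s⁻¹
Adiabatic rise: ΔT = η γ̇² t_res / (ρ cp) = 343·(34.0198)²·209.765 / (1181·1935) = 36.4385 K

value=36.44 K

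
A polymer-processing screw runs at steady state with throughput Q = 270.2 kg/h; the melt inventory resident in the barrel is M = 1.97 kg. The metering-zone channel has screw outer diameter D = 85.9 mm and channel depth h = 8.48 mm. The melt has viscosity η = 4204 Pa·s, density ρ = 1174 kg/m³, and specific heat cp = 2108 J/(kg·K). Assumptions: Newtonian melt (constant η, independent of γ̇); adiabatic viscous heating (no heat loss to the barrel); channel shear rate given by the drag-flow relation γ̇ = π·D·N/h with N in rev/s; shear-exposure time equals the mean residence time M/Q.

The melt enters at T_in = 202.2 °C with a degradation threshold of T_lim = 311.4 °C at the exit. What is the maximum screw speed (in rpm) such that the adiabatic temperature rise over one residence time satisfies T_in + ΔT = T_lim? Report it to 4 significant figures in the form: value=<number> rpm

value=93.31 rpm

Q_s = Q / 3600 = 270.2 / 3600 = 0.0750556 kg/s
t_res = M / Q_s = 1.97 / 0.0750556 = 26.2472 s
Geometry in SI: D = 85.9 mm → 0.0859 m, h = 8.48 mm → 0.00848 m
ΔT_a = T_lim − T_in = 311.4 − 202.2 = 109.2 K
Invert ΔT = ηγ̇²t_res/(ρcp) for γ̇: γ̇_max² = ΔT_a ρ cp / (η t_res) = 109.2·1174·2108 / (4204·26.2472) = 2449.15 s⁻²
Take the square root: γ̇_max = √(2449.15) = 49.4889 s⁻¹
N_max = γ̇_max h / (πD) = 49.4889·0.00848/(π·0.0859) = 1.55511 rev/s → ×60 = 93.3065 rpm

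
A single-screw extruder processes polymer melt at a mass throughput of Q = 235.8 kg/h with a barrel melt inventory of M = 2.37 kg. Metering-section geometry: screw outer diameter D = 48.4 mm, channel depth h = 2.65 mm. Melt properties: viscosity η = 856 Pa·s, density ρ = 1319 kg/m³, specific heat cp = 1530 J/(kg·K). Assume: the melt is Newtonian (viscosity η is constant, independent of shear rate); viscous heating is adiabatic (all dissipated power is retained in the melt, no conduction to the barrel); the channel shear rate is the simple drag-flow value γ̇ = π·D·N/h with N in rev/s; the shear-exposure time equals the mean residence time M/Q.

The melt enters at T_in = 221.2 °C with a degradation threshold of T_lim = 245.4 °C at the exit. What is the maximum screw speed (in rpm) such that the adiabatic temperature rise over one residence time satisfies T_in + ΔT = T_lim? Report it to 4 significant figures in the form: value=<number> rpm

value=41.52 rpm

Throughput in SI: Q_s = 235.8 kg/h ÷ 3600 s/h = 0.0655 kg/s
Mean residence time: t_res = M/Q_s = 2.37 kg / 0.0655 kg/s = 36.1832 s
Convert to metres: D = 0.0484 m, h = 0.00265 m
Allowable rise: ΔT_a = T_lim − T_in = 245.4 − 221.2 = 24.2 K
γ̇_max² = ΔT_a·ρ·cp/(η·t_res) = 24.2·1319·1530/(856·36.1832) = 1576.78 s⁻²
γ̇_max = sqrt(1576.78) = 39.7087 s⁻¹
Solve γ̇ = πDN/h for N: N_max = γ̇_max·h/(π·D) = 39.7087 × 0.00265 / (π × 0.0484) = 0.692048 rev/s = 41.5229 rpm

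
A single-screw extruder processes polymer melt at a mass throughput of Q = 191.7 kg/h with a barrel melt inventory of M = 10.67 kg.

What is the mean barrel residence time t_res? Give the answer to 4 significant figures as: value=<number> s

Q_s = Q / 3600 = 191.7 / 3600 = 0.05325 kg/s
t_res = M / Q_s = 10.67 ÷ 0.05325 = 200.376 s

value=200.4 s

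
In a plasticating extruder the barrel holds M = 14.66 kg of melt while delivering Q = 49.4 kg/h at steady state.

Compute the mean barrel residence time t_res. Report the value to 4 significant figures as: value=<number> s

value=1068. s

Throughput in SI: Q_s = 49.4 kg/h ÷ 3600 s/h = 0.0137222 kg/s
t_res = M / Q_s = 14.66 / 0.0137222 = 1068.34 s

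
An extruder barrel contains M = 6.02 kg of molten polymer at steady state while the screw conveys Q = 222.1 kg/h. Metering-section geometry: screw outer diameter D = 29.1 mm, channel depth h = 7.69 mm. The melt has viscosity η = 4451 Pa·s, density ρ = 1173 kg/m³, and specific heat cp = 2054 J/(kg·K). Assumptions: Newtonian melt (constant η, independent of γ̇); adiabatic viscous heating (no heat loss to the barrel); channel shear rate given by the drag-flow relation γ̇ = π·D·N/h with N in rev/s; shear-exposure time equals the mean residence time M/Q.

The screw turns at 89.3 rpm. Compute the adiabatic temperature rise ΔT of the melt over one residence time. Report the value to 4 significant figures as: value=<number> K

Throughput in SI: Q_s = 222.1 kg/h ÷ 3600 s/h = 0.0616944 kg/s
Mean residence time: t_res = M/Q_s = 6.02 kg / 0.0616944 kg/s = 97.5777 s
Geometry in metres: D = 29.1 mm → 0.0291 m, h = 7.69 mm → 0.00769 m; screw speed N = 89.3 rpm = 1.48833 rev/s
Shear rate: γ̇ = πDN/h = π·0.0291·1.48833/0.00769 = 17.6936 s⁻¹
Adiabatic rise: ΔT = η γ̇² t_res / (ρ cp) = 4451·(17.6936)²·97.5777 / (1173·2054) = 56.4343 K

value=56.43 K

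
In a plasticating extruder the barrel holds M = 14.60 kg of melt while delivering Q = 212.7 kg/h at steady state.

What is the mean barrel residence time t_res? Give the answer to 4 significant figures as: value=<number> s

value=247.1 s

Convert throughput: Q = 212.7 kg/h = 212.7/3600 = 0.0590833 kg/s
Mean residence time: t_res = M/Q_s = 14.60 kg / 0.0590833 kg/s = 247.109 s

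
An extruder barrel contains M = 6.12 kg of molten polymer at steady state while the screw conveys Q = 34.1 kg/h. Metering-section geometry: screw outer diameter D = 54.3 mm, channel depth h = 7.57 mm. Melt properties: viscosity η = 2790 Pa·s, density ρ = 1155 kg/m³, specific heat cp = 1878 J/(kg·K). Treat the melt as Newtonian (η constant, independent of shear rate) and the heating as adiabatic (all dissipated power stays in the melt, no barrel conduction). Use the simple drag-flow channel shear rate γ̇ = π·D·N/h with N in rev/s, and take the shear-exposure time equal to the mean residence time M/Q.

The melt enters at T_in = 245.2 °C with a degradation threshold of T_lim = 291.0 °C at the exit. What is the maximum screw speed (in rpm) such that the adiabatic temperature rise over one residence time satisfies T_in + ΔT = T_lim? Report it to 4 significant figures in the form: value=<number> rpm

Convert throughput: Q = 34.1 kg/h = 34.1/3600 = 0.00947222 kg/s
Mean residence time: t_res = M/Q_s = 6.12 kg / 0.00947222 kg/s = 646.1 s
Convert to metres: D = 0.0543 m, h = 0.00757 m
ΔT_a = T_lim − T_in = 291.0 °C − 245.2 °C = 45.8 K
γ̇_max² = ΔT_a·ρ·cp/(η·t_res) = 45.8·1155·1878/(2790·646.1) = 55.1111 s⁻²
Take the square root: γ̇_max = √(55.1111) = 7.42369 s⁻¹
N_max = γ̇_max h / (πD) = 7.42369·0.00757/(π·0.0543) = 0.329432 rev/s → ×60 = 19.7659 rpm

value=19.77 rpm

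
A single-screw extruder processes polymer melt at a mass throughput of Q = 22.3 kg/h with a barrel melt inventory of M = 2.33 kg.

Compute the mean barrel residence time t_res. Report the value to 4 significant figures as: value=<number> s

Throughput in SI: Q_s = 22.3 kg/h ÷ 3600 s/h = 0.00619444 kg/s
t_res = M / Q_s = 2.33 ÷ 0.00619444 = 376.143 s

value=376.1 s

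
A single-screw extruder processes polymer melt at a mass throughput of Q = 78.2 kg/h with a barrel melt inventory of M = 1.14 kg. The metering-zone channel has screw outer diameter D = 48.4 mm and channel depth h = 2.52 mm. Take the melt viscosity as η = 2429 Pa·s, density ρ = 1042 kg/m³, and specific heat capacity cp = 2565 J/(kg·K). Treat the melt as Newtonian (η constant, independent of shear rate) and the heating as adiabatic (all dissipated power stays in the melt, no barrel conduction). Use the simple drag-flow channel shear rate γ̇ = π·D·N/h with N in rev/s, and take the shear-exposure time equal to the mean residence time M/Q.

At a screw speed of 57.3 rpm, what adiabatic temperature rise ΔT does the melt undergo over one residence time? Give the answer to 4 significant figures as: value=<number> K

Throughput in SI: Q_s = 78.2 kg/h ÷ 3600 s/h = 0.0217222 kg/s
t_res = M / Q_s = 1.14 / 0.0217222 = 52.4808 s
D = 48.4 mm = 0.0484 m;  h = 2.52 mm = 0.00252 m;  N = 57.3 rpm / 60 = 0.955 rev/s
γ̇ = π D N / h = (π)(0.0484)(0.955) / 0.00252 = 57.6233 s⁻¹
ΔT = η·γ̇²·t_res / (ρ·cp) = 2429 · (57.6233)² · 52.4808 / (1042 · 2565) = 158.369 K

value=158.4 K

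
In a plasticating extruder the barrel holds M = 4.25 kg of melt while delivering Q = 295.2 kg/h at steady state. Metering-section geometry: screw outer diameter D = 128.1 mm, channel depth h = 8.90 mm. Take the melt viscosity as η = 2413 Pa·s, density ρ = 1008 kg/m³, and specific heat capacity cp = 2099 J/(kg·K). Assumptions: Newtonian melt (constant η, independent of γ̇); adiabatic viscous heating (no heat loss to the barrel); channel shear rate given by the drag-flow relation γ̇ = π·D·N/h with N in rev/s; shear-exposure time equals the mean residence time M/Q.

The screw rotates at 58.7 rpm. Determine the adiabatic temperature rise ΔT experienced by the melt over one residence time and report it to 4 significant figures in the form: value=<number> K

Convert throughput: Q = 295.2 kg/h = 295.2/3600 = 0.082 kg/s
t_res = M / Q_s = 4.25 / 0.082 = 51.8293 s
Geometry in metres: D = 128.1 mm → 0.1281 m, h = 8.90 mm → 0.0089 m; screw speed N = 58.7 rpm = 0.978333 rev/s
γ̇ = π D N / h = (π)(0.1281)(0.978333) / 0.0089 = 44.238 s⁻¹
ΔT = η·γ̇²·t_res / (ρ·cp) = 2413 · (44.238)² · 51.8293 / (1008 · 2099) = 115.678 K

value=115.7 K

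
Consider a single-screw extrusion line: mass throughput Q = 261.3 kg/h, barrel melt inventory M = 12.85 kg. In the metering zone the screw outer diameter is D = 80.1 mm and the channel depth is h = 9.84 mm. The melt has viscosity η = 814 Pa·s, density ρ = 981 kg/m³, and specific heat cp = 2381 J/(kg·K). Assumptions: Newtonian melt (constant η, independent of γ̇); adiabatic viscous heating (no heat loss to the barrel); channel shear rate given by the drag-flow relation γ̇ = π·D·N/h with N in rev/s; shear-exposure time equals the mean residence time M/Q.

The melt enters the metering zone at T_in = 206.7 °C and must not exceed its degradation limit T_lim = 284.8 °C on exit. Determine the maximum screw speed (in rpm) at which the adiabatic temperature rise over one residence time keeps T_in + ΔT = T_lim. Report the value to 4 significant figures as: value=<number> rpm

value=83.48 rpm

Throughput in SI: Q_s = 261.3 kg/h ÷ 3600 s/h = 0.0725833 kg/s
t_res = M / Q_s = 12.85 ÷ 0.0725833 = 177.038 s
D = 80.1 mm = 0.0801 m;  h = 9.84 mm = 0.00984 m
ΔT_a = T_lim − T_in = 284.8 °C − 206.7 °C = 78.1 K
Invert ΔT = ηγ̇²t_res/(ρcp) for γ̇: γ̇_max² = ΔT_a ρ cp / (η t_res) = 78.1·981·2381 / (814·177.038) = 1265.87 s⁻²
Take the square root: γ̇_max = √(1265.87) = 35.5791 s⁻¹
N_max = γ̇_max h / (πD) = 35.5791·0.00984/(π·0.0801) = 1.39126 rev/s → ×60 = 83.4754 rpm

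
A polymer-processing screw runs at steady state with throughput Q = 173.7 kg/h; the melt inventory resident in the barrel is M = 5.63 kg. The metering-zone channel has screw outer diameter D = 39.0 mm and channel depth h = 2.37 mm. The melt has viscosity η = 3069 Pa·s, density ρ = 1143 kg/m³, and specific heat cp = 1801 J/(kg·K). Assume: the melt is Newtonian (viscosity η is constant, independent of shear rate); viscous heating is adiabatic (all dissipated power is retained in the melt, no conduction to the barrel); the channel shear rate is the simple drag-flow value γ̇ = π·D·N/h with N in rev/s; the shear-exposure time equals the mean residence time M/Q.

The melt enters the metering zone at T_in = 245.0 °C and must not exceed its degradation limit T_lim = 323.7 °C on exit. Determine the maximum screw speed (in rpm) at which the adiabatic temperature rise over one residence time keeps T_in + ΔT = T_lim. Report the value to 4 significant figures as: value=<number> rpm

value=24.69 rpm

Throughput in SI: Q_s = 173.7 kg/h ÷ 3600 s/h = 0.04825 kg/s
Mean residence time: t_res = M/Q_s = 5.63 kg / 0.04825 kg/s = 116.684 s
Convert to metres: D = 0.039 m, h = 0.00237 m
Allowable rise: ΔT_a = T_lim − T_in = 323.7 − 245.0 = 78.7 K
γ̇_max² = ΔT_a·ρ·cp / (η·t_res) = [78.7 × 1143 × 1801] / [3069 × 116.684] = 452.404 s⁻²
γ̇_max = sqrt(452.404) = 21.2698 s⁻¹
N_max = γ̇_max h / (πD) = 21.2698·0.00237/(π·0.039) = 0.411431 rev/s → ×60 = 24.6859 rpm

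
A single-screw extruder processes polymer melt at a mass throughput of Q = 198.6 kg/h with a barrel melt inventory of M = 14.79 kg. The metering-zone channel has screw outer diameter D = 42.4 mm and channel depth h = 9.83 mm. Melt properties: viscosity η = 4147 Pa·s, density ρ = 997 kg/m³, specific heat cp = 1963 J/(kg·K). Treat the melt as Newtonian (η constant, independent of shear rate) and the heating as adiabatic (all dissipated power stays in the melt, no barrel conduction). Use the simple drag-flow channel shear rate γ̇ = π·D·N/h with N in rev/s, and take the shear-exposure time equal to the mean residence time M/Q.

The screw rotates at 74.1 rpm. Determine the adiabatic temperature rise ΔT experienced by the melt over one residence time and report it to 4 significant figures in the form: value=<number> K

Convert throughput: Q = 198.6 kg/h = 198.6/3600 = 0.0551667 kg/s
Mean residence time: t_res = M/Q_s = 14.79 kg / 0.0551667 kg/s = 268.097 s
D = 42.4 mm = 0.0424 m;  h = 9.83 mm = 0.00983 m;  N = 74.1 rpm / 60 = 1.235 rev/s
γ̇ = π·D·N / h = π · 0.0424 · 1.235 / 0.00983 = 16.7351 s⁻¹
ΔT = η·γ̇²·t_res / (ρ·cp) = 4147 · (16.7351)² · 268.097 / (997 · 1963) = 159.099 K

value=159.1 K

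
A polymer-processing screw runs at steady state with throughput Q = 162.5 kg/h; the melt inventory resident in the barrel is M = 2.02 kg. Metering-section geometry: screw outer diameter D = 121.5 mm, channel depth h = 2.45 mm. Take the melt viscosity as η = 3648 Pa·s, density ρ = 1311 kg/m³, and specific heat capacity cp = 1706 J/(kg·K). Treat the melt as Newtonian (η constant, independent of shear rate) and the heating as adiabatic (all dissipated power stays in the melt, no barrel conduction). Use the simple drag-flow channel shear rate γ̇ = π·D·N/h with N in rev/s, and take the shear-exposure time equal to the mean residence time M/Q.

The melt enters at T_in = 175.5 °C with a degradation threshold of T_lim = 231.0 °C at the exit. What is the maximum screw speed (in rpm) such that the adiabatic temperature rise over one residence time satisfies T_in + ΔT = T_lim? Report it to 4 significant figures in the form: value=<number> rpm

value=10.62 rpm

Throughput in SI: Q_s = 162.5 kg/h ÷ 3600 s/h = 0.0451389 kg/s
Mean residence time: t_res = M/Q_s = 2.02 kg / 0.0451389 kg/s = 44.7508 s
D = 121.5 mm = 0.1215 m;  h = 2.45 mm = 0.00245 m
ΔT_a = T_lim − T_in = 231.0 − 175.5 = 55.5 K
Invert ΔT = ηγ̇²t_res/(ρcp) for γ̇: γ̇_max² = ΔT_a ρ cp / (η t_res) = 55.5·1311·1706 / (3648·44.7508) = 760.36 s⁻²
γ̇_max = sqrt(760.36) = 27.5746 s⁻¹
N_max = γ̇_max h / (πD) = 27.5746·0.00245/(π·0.1215) = 0.17699 rev/s → ×60 = 10.6194 rpm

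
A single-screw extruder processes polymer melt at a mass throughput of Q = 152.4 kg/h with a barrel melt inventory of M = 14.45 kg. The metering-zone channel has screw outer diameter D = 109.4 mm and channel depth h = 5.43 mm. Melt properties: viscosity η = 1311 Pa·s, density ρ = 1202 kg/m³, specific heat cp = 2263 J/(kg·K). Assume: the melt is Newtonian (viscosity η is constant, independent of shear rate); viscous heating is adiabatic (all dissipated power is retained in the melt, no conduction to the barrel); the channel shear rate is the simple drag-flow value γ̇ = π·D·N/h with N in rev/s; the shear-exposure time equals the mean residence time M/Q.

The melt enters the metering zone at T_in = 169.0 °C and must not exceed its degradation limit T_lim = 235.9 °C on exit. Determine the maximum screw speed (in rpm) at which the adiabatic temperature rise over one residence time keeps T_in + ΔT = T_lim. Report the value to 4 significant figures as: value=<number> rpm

Throughput in SI: Q_s = 152.4 kg/h ÷ 3600 s/h = 0.0423333 kg/s
t_res = M / Q_s = 14.45 / 0.0423333 = 341.339 s
Convert to metres: D = 0.1094 m, h = 0.00543 m
ΔT_a = T_lim − T_in = 235.9 − 169.0 = 66.9 K
γ̇_max² = ΔT_a·ρ·cp / (η·t_res) = [66.9 × 1202 × 2263] / [1311 × 341.339] = 406.656 s⁻²
γ̇_max = sqrt(406.656) = 20.1657 s⁻¹
N_max = γ̇_max·h / (π·D) = 20.1657 · 0.00543 / (π · 0.1094) = 0.3186 rev/s = 19.116 rpm

value=19.12 rpm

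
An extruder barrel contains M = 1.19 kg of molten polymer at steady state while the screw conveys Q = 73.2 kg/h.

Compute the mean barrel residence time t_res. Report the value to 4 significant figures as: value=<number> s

Convert throughput: Q = 73.2 kg/h = 73.2/3600 = 0.0203333 kg/s
Mean residence time: t_res = M/Q_s = 1.19 kg / 0.0203333 kg/s = 58.5246 s

value=58.52 s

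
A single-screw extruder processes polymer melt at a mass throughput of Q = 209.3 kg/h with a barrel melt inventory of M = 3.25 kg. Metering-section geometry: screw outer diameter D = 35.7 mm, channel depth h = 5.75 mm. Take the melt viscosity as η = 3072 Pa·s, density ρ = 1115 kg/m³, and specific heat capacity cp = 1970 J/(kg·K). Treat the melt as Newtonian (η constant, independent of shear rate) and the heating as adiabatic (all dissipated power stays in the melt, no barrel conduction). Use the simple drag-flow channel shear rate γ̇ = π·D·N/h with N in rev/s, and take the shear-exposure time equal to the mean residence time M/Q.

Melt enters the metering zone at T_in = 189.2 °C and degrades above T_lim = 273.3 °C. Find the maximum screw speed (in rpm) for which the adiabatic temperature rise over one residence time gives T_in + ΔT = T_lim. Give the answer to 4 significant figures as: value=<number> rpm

Convert throughput: Q = 209.3 kg/h = 209.3/3600 = 0.0581389 kg/s
t_res = M / Q_s = 3.25 / 0.0581389 = 55.9006 s
Convert to metres: D = 0.0357 m, h = 0.00575 m
ΔT_a = T_lim − T_in = 273.3 °C − 189.2 °C = 84.1 K
Invert ΔT = ηγ̇²t_res/(ρcp) for γ̇: γ̇_max² = ΔT_a ρ cp / (η t_res) = 84.1·1115·1970 / (3072·55.9006) = 1075.72 s⁻²
Take the square root: γ̇_max = √(1075.72) = 32.7982 s⁻¹
Solve γ̇ = πDN/h for N: N_max = γ̇_max·h/(π·D) = 32.7982 × 0.00575 / (π × 0.0357) = 1.68151 rev/s = 100.891 rpm

value=100.9 rpm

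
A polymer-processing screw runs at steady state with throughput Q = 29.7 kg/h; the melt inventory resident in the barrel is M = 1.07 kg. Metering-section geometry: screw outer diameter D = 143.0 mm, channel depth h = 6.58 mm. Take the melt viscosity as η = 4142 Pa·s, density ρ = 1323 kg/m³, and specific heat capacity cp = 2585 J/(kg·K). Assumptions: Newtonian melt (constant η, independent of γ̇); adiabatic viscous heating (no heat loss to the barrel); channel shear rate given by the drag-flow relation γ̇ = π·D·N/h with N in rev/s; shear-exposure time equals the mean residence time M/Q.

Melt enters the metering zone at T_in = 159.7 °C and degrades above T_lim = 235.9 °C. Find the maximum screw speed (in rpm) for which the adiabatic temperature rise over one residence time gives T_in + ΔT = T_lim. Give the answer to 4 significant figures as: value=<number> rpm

value=19.36 rpm

Throughput in SI: Q_s = 29.7 kg/h ÷ 3600 s/h = 0.00825 kg/s
t_res = M / Q_s = 1.07 ÷ 0.00825 = 129.697 s
Convert to metres: D = 0.143 m, h = 0.00658 m
ΔT_a = T_lim − T_in = 235.9 °C − 159.7 °C = 76.2 K
γ̇_max² = ΔT_a·ρ·cp/(η·t_res) = 76.2·1323·2585/(4142·129.697) = 485.105 s⁻²
γ̇_max = √485.105 = 22.0251 s⁻¹
N_max = γ̇_max h / (πD) = 22.0251·0.00658/(π·0.143) = 0.322595 rev/s → ×60 = 19.3557 rpm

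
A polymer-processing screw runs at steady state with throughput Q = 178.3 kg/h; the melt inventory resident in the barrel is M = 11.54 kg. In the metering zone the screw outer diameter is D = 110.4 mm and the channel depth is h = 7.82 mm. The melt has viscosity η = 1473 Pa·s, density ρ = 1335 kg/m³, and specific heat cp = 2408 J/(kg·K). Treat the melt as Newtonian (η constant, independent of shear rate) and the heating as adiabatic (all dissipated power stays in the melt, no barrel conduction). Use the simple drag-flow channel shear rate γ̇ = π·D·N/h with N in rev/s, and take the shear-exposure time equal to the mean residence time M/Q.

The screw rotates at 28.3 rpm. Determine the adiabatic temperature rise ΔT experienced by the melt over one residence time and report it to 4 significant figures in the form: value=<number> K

value=46.72 K

Throughput in SI: Q_s = 178.3 kg/h ÷ 3600 s/h = 0.0495278 kg/s
t_res = M / Q_s = 11.54 / 0.0495278 = 233.001 s
Convert to SI: D = 0.1104 m, h = 0.00782 m, N = 28.3/60 = 0.471667 rev/s
Shear rate: γ̇ = πDN/h = π·0.1104·0.471667/0.00782 = 20.9193 s⁻¹
ΔT = η·γ̇²·t_res/(ρ·cp) = [1473 × 20.9193² × 233.001] / [1335 × 2408] = 46.7215 K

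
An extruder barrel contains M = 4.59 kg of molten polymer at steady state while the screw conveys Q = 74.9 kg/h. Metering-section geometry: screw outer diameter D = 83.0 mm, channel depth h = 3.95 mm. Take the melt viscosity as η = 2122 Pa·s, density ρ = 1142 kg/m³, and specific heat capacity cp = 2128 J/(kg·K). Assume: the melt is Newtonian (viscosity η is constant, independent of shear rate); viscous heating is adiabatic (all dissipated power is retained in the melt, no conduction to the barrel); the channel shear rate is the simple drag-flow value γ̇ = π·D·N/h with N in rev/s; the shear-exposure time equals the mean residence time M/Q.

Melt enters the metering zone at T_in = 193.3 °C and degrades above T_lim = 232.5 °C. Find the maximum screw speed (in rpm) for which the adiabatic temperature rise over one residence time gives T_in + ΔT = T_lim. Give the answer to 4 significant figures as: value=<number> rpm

Throughput in SI: Q_s = 74.9 kg/h ÷ 3600 s/h = 0.0208056 kg/s
t_res = M / Q_s = 4.59 / 0.0208056 = 220.614 s
D = 83.0 mm = 0.083 m;  h = 3.95 mm = 0.00395 m
ΔT_a = T_lim − T_in = 232.5 − 193.3 = 39.2 K
γ̇_max² = ΔT_a·ρ·cp / (η·t_res) = [39.2 × 1142 × 2128] / [2122 × 220.614] = 203.491 s⁻²
Take the square root: γ̇_max = √(203.491) = 14.265 s⁻¹
N_max = γ̇_max·h / (π·D) = 14.265 · 0.00395 / (π · 0.083) = 0.216093 rev/s = 12.9656 rpm

value=12.97 rpm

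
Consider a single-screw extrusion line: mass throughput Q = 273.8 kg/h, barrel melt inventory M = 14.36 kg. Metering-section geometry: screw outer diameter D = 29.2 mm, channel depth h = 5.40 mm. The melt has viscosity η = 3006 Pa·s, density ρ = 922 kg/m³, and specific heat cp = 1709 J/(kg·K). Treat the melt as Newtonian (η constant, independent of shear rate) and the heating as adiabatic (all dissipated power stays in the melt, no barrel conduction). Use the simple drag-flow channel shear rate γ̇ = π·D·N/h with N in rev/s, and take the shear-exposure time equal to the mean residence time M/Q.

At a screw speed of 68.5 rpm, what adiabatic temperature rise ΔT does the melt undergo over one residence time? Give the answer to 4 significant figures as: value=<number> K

Throughput in SI: Q_s = 273.8 kg/h ÷ 3600 s/h = 0.0760556 kg/s
Mean residence time: t_res = M/Q_s = 14.36 kg / 0.0760556 kg/s = 188.809 s
Geometry in metres: D = 29.2 mm → 0.0292 m, h = 5.40 mm → 0.0054 m; screw speed N = 68.5 rpm = 1.14167 rev/s
γ̇ = π·D·N / h = π · 0.0292 · 1.14167 / 0.0054 = 19.3945 s⁻¹
ΔT = η·γ̇²·t_res/(ρ·cp) = [3006 × 19.3945² × 188.809] / [922 × 1709] = 135.487 K

value=135.5 K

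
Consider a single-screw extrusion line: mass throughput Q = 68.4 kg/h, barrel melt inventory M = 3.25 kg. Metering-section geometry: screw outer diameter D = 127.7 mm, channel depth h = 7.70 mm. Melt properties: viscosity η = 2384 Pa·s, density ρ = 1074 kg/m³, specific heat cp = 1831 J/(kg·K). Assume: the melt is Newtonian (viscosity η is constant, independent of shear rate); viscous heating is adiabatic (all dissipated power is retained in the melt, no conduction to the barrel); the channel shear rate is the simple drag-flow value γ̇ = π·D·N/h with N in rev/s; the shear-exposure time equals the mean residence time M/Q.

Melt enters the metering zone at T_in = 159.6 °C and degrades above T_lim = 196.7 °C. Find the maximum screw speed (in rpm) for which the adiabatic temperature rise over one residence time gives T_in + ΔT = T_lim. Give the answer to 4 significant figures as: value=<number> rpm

value=15.40 rpm

Convert throughput: Q = 68.4 kg/h = 68.4/3600 = 0.019 kg/s
Mean residence time: t_res = M/Q_s = 3.25 kg / 0.019 kg/s = 171.053 s
Convert to metres: D = 0.1277 m, h = 0.0077 m
Allowable rise: ΔT_a = T_lim − T_in = 196.7 − 159.6 = 37.1 K
γ̇_max² = ΔT_a·ρ·cp / (η·t_res) = [37.1 × 1074 × 1831] / [2384 × 171.053] = 178.908 s⁻²
Take the square root: γ̇_max = √(178.908) = 13.3757 s⁻¹
Solve γ̇ = πDN/h for N: N_max = γ̇_max·h/(π·D) = 13.3757 × 0.0077 / (π × 0.1277) = 0.256723 rev/s = 15.4034 rpm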